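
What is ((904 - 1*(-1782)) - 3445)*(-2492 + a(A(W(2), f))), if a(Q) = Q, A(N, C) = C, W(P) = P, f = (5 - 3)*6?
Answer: 1882320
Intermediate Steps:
f = 12 (f = 2*6 = 12)
((904 - 1*(-1782)) - 3445)*(-2492 + a(A(W(2), f))) = ((904 - 1*(-1782)) - 3445)*(-2492 + 12) = ((904 + 1782) - 3445)*(-2480) = (2686 - 3445)*(-2480) = -759*(-2480) = 1882320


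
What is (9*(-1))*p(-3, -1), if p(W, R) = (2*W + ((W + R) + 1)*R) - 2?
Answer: 45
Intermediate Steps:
p(W, R) = -2 + 2*W + R*(1 + R + W) (p(W, R) = (2*W + ((R + W) + 1)*R) - 2 = (2*W + (1 + R + W)*R) - 2 = (2*W + R*(1 + R + W)) - 2 = -2 + 2*W + R*(1 + R + W))
(9*(-1))*p(-3, -1) = (9*(-1))*(-2 - 1 + (-1)**2 + 2*(-3) - 1*(-3)) = -9*(-2 - 1 + 1 - 6 + 3) = -9*(-5) = 45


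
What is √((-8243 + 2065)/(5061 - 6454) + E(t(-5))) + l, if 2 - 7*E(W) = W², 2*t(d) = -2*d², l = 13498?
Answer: 13498 + I*√164094007/1393 ≈ 13498.0 + 9.1959*I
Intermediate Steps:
t(d) = -d² (t(d) = (-2*d²)/2 = -d²)
E(W) = 2/7 - W²/7
√((-8243 + 2065)/(5061 - 6454) + E(t(-5))) + l = √((-8243 + 2065)/(5061 - 6454) + (2/7 - (-1*(-5)²)²/7)) + 13498 = √(-6178/(-1393) + (2/7 - (-1*25)²/7)) + 13498 = √(-6178*(-1/1393) + (2/7 - ⅐*(-25)²)) + 13498 = √(6178/1393 + (2/7 - ⅐*625)) + 13498 = √(6178/1393 + (2/7 - 625/7)) + 13498 = √(6178/1393 - 89) + 13498 = √(-117799/1393) + 13498 = I*√164094007/1393 + 13498 = 13498 + I*√164094007/1393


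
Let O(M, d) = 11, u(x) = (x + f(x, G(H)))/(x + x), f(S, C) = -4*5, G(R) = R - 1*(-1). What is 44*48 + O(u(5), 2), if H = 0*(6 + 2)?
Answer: 2123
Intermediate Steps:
H = 0 (H = 0*8 = 0)
G(R) = 1 + R (G(R) = R + 1 = 1 + R)
f(S, C) = -20
u(x) = (-20 + x)/(2*x) (u(x) = (x - 20)/(x + x) = (-20 + x)/((2*x)) = (-20 + x)*(1/(2*x)) = (-20 + x)/(2*x))
44*48 + O(u(5), 2) = 44*48 + 11 = 2112 + 11 = 2123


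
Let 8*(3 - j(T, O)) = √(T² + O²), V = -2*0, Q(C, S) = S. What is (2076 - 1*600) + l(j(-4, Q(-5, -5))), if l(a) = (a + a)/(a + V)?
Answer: 1478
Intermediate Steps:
V = 0
j(T, O) = 3 - √(O² + T²)/8 (j(T, O) = 3 - √(T² + O²)/8 = 3 - √(O² + T²)/8)
l(a) = 2 (l(a) = (a + a)/(a + 0) = (2*a)/a = 2)
(2076 - 1*600) + l(j(-4, Q(-5, -5))) = (2076 - 1*600) + 2 = (2076 - 600) + 2 = 1476 + 2 = 1478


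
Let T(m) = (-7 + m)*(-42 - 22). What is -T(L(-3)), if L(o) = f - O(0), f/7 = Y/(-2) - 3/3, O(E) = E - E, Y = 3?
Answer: -1568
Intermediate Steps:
O(E) = 0
f = -35/2 (f = 7*(3/(-2) - 3/3) = 7*(3*(-½) - 3*⅓) = 7*(-3/2 - 1) = 7*(-5/2) = -35/2 ≈ -17.500)
L(o) = -35/2 (L(o) = -35/2 - 1*0 = -35/2 + 0 = -35/2)
T(m) = 448 - 64*m (T(m) = (-7 + m)*(-64) = 448 - 64*m)
-T(L(-3)) = -(448 - 64*(-35/2)) = -(448 + 1120) = -1*1568 = -1568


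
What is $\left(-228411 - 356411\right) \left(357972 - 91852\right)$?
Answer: $-155632830640$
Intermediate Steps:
$\left(-228411 - 356411\right) \left(357972 - 91852\right) = \left(-584822\right) 266120 = -155632830640$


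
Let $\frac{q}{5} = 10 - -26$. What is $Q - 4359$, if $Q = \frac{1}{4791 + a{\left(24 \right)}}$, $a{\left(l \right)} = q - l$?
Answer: $- \frac{21563972}{4947} \approx -4359.0$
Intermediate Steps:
$q = 180$ ($q = 5 \left(10 - -26\right) = 5 \left(10 + 26\right) = 5 \cdot 36 = 180$)
$a{\left(l \right)} = 180 - l$
$Q = \frac{1}{4947}$ ($Q = \frac{1}{4791 + \left(180 - 24\right)} = \frac{1}{4791 + 156} = \frac{1}{4947} \approx 0.00020214$)
$Q - 4359 = \frac{1}{4947} - 4359 = - \frac{21563972}{4947}$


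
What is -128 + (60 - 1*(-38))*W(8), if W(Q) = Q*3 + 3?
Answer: 2518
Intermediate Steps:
W(Q) = 3 + 3*Q (W(Q) = 3*Q + 3 = 3 + 3*Q)
-128 + (60 - 1*(-38))*W(8) = -128 + (60 - 1*(-38))*(3 + 3*8) = -128 + (60 + 38)*(3 + 24) = -128 + 98*27 = -128 + 2646 = 2518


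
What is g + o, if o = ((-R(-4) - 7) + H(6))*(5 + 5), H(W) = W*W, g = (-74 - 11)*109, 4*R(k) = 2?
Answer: -8980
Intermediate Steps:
R(k) = ½ (R(k) = (¼)*2 = ½)
g = -9265 (g = -85*109 = -9265)
H(W) = W²
o = 285 (o = ((-1*½ - 7) + 6²)*(5 + 5) = ((-½ - 7) + 36)*10 = (-15/2 + 36)*10 = (57/2)*10 = 285)
g + o = -9265 + 285 = -8980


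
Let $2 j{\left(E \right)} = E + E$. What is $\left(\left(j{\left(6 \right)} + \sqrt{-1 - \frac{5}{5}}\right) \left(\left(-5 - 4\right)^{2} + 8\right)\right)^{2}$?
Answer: $269314 + 95052 i \sqrt{2} \approx 2.6931 \cdot 10^{5} + 1.3442 \cdot 10^{5} i$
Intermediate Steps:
$j{\left(E \right)} = E$ ($j{\left(E \right)} = \frac{E + E}{2} = \frac{2 E}{2} = E$)
$\left(\left(j{\left(6 \right)} + \sqrt{-1 - \frac{5}{5}}\right) \left(\left(-5 - 4\right)^{2} + 8\right)\right)^{2} = \left(\left(6 + \sqrt{-1 - \frac{5}{5}}\right) \left(\left(-5 - 4\right)^{2} + 8\right)\right)^{2} = \left(\left(6 + \sqrt{-1 - 1}\right) \left(\left(-9\right)^{2} + 8\right)\right)^{2} = \left(\left(6 + \sqrt{-1 - 1}\right) \left(81 + 8\right)\right)^{2} = \left(\left(6 + \sqrt{-2}\right) 89\right)^{2} = \left(\left(6 + i \sqrt{2}\right) 89\right)^{2} = \left(534 + 89 i \sqrt{2}\right)^{2}$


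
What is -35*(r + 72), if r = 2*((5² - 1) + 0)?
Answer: -4200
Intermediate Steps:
r = 48 (r = 2*((25 - 1) + 0) = 2*(24 + 0) = 2*24 = 48)
-35*(r + 72) = -35*(48 + 72) = -35*120 = -4200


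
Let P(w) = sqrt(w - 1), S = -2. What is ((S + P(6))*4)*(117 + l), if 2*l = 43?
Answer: -1108 + 554*sqrt(5) ≈ 130.78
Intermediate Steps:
P(w) = sqrt(-1 + w)
l = 43/2 (l = (1/2)*43 = 43/2 ≈ 21.500)
((S + P(6))*4)*(117 + l) = ((-2 + sqrt(-1 + 6))*4)*(117 + 43/2) = ((-2 + sqrt(5))*4)*(277/2) = (-8 + 4*sqrt(5))*(277/2) = -1108 + 554*sqrt(5)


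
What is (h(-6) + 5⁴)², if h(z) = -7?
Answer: 381924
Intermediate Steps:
(h(-6) + 5⁴)² = (-7 + 5⁴)² = (-7 + 625)² = 618² = 381924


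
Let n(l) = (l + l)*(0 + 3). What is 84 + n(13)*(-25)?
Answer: -1866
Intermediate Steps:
n(l) = 6*l (n(l) = (2*l)*3 = 6*l)
84 + n(13)*(-25) = 84 + (6*13)*(-25) = 84 + 78*(-25) = 84 - 1950 = -1866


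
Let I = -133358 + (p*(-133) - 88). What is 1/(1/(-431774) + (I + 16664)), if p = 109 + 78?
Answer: -431774/61162082423 ≈ -7.0595e-6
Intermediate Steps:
p = 187
I = -158317 (I = -133358 + (187*(-133) - 88) = -133358 + (-24871 - 88) = -133358 - 24959 = -158317)
1/(1/(-431774) + (I + 16664)) = 1/(1/(-431774) + (-158317 + 16664)) = 1/(-1/431774 - 141653) = 1/(-61162082423/431774) = -431774/61162082423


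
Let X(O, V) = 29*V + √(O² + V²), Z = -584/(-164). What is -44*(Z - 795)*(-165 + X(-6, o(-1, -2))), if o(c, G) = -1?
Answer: -276984664/41 + 1427756*√37/41 ≈ -6.5439e+6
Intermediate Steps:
Z = 146/41 (Z = -584*(-1/164) = 146/41 ≈ 3.5610)
X(O, V) = √(O² + V²) + 29*V
-44*(Z - 795)*(-165 + X(-6, o(-1, -2))) = -44*(146/41 - 795)*(-165 + (√((-6)² + (-1)²) + 29*(-1))) = -(-1427756)*(-165 + (√(36 + 1) - 29))/41 = -(-1427756)*(-165 + (√37 - 29))/41 = -(-1427756)*(-165 + (-29 + √37))/41 = -(-1427756)*(-194 + √37)/41 = -44*(6295106/41 - 32449*√37/41) = -276984664/41 + 1427756*√37/41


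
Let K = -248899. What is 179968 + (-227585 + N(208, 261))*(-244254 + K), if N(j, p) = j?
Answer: 112131829649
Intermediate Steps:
179968 + (-227585 + N(208, 261))*(-244254 + K) = 179968 + (-227585 + 208)*(-244254 - 248899) = 179968 - 227377*(-493153) = 179968 + 112131649681 = 112131829649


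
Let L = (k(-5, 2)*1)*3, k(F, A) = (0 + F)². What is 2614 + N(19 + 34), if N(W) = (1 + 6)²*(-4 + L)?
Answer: 6093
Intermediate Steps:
k(F, A) = F²
L = 75 (L = ((-5)²*1)*3 = (25*1)*3 = 25*3 = 75)
N(W) = 3479 (N(W) = (1 + 6)²*(-4 + 75) = 7²*71 = 49*71 = 3479)
2614 + N(19 + 34) = 2614 + 3479 = 6093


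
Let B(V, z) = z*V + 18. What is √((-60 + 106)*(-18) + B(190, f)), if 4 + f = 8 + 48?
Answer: √9070 ≈ 95.237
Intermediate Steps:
f = 52 (f = -4 + (8 + 48) = -4 + 56 = 52)
B(V, z) = 18 + V*z (B(V, z) = V*z + 18 = 18 + V*z)
√((-60 + 106)*(-18) + B(190, f)) = √((-60 + 106)*(-18) + (18 + 190*52)) = √(46*(-18) + (18 + 9880)) = √(-828 + 9898) = √9070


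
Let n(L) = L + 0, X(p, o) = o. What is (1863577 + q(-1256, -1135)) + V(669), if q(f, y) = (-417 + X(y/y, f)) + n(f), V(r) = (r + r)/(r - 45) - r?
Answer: 193438039/104 ≈ 1.8600e+6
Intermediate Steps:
n(L) = L
V(r) = -r + 2*r/(-45 + r) (V(r) = (2*r)/(-45 + r) - r = 2*r/(-45 + r) - r = -r + 2*r/(-45 + r))
q(f, y) = -417 + 2*f (q(f, y) = (-417 + f) + f = -417 + 2*f)
(1863577 + q(-1256, -1135)) + V(669) = (1863577 + (-417 + 2*(-1256))) + 669*(47 - 1*669)/(-45 + 669) = (1863577 + (-417 - 2512)) + 669*(47 - 669)/624 = (1863577 - 2929) + 669*(1/624)*(-622) = 1860648 - 69353/104 = 193438039/104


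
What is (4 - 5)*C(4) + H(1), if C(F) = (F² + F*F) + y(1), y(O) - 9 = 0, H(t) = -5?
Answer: -46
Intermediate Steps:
y(O) = 9 (y(O) = 9 + 0 = 9)
C(F) = 9 + 2*F² (C(F) = (F² + F*F) + 9 = (F² + F²) + 9 = 2*F² + 9 = 9 + 2*F²)
(4 - 5)*C(4) + H(1) = (4 - 5)*(9 + 2*4²) - 5 = -(9 + 2*16) - 5 = -(9 + 32) - 5 = -1*41 - 5 = -41 - 5 = -46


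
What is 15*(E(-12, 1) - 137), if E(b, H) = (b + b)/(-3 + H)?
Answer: -1875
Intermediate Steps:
E(b, H) = 2*b/(-3 + H) (E(b, H) = (2*b)/(-3 + H) = 2*b/(-3 + H))
15*(E(-12, 1) - 137) = 15*(2*(-12)/(-3 + 1) - 137) = 15*(2*(-12)/(-2) - 137) = 15*(2*(-12)*(-½) - 137) = 15*(12 - 137) = 15*(-125) = -1875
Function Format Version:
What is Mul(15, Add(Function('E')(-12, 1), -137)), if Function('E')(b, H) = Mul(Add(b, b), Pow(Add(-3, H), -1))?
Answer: -1875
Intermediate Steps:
Function('E')(b, H) = Mul(2, b, Pow(Add(-3, H), -1)) (Function('E')(b, H) = Mul(Mul(2, b), Pow(Add(-3, H), -1)) = Mul(2, b, Pow(Add(-3, H), -1)))
Mul(15, Add(Function('E')(-12, 1), -137)) = Mul(15, Add(Mul(2, -12, Pow(Add(-3, 1), -1)), -137)) = Mul(15, Add(Mul(2, -12, Pow(-2, -1)), -137)) = Mul(15, Add(Mul(2, -12, Rational(-1, 2)), -137)) = Mul(15, Add(12, -137)) = Mul(15, -125) = -1875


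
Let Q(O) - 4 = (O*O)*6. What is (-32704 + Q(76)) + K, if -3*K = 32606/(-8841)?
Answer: 7415942/3789 ≈ 1957.2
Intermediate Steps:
K = 4658/3789 (K = -32606/(3*(-8841)) = -32606*(-1)/(3*8841) = -1/3*(-4658/1263) = 4658/3789 ≈ 1.2293)
Q(O) = 4 + 6*O**2 (Q(O) = 4 + (O*O)*6 = 4 + O**2*6 = 4 + 6*O**2)
(-32704 + Q(76)) + K = (-32704 + (4 + 6*76**2)) + 4658/3789 = (-32704 + (4 + 6*5776)) + 4658/3789 = (-32704 + (4 + 34656)) + 4658/3789 = (-32704 + 34660) + 4658/3789 = 1956 + 4658/3789 = 7415942/3789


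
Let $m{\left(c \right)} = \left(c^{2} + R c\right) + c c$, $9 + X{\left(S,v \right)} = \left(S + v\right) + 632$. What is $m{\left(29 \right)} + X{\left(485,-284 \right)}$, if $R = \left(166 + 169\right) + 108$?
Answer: $15353$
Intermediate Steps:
$R = 443$ ($R = 335 + 108 = 443$)
$X{\left(S,v \right)} = 623 + S + v$ ($X{\left(S,v \right)} = -9 + \left(\left(S + v\right) + 632\right) = -9 + \left(632 + S + v\right) = 623 + S + v$)
$m{\left(c \right)} = 2 c^{2} + 443 c$ ($m{\left(c \right)} = \left(c^{2} + 443 c\right) + c c = \left(c^{2} + 443 c\right) + c^{2} = 2 c^{2} + 443 c$)
$m{\left(29 \right)} + X{\left(485,-284 \right)} = 29 \left(443 + 2 \cdot 29\right) + \left(623 + 485 - 284\right) = 29 \left(443 + 58\right) + 824 = 29 \cdot 501 + 824 = 14529 + 824 = 15353$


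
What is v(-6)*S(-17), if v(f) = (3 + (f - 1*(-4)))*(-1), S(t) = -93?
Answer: 93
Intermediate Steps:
v(f) = -7 - f (v(f) = (3 + (f + 4))*(-1) = (3 + (4 + f))*(-1) = (7 + f)*(-1) = -7 - f)
v(-6)*S(-17) = (-7 - 1*(-6))*(-93) = (-7 + 6)*(-93) = -1*(-93) = 93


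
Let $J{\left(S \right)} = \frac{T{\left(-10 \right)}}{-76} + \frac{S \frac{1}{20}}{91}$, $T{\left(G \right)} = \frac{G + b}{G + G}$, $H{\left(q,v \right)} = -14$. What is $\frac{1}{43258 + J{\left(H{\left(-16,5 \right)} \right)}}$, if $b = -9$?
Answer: $\frac{1040}{44988299} \approx 2.3117 \cdot 10^{-5}$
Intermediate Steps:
$T{\left(G \right)} = \frac{-9 + G}{2 G}$ ($T{\left(G \right)} = \frac{G - 9}{G + G} = \frac{-9 + G}{2 G}$)
$J{\left(S \right)} = - \frac{1}{80} + \frac{S}{1820}$ ($J{\left(S \right)} = \frac{\frac{1}{2} \frac{1}{-10} \left(-9 - 10\right)}{-76} + \frac{S \frac{1}{20}}{91} = \frac{1}{2} \left(- \frac{1}{10}\right) \left(-19\right) \left(- \frac{1}{76}\right) + S \frac{1}{20} \cdot \frac{1}{91} = \frac{19}{20} \left(- \frac{1}{76}\right) + \frac{S}{20} \cdot \frac{1}{91} = - \frac{1}{80} + \frac{S}{1820}$)
$\frac{1}{43258 + J{\left(H{\left(-16,5 \right)} \right)}} = \frac{1}{43258 + \left(- \frac{1}{80} + \frac{1}{1820} \left(-14\right)\right)} = \frac{1}{43258 - \frac{21}{1040}} = \frac{1}{\frac{44988299}{1040}} = \frac{1040}{44988299}$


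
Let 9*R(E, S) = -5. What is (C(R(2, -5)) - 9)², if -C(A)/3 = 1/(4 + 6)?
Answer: 8649/100 ≈ 86.490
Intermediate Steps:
R(E, S) = -5/9 (R(E, S) = (⅑)*(-5) = -5/9)
C(A) = -3/10 (C(A) = -3/(4 + 6) = -3/10)
(C(R(2, -5)) - 9)² = (-3/10 - 9)² = (-93/10)² = 8649/100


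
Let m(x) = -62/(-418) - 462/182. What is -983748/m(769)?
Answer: 1336421658/3247 ≈ 4.1159e+5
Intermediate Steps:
m(x) = -6494/2717 (m(x) = -62*(-1/418) - 462*1/182 = 31/209 - 33/13 = -6494/2717)
-983748/m(769) = -983748/(-6494/2717) = -983748*(-2717/6494) = 1336421658/3247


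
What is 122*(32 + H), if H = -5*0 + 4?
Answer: 4392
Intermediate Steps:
H = 4 (H = 0 + 4 = 4)
122*(32 + H) = 122*(32 + 4) = 122*36 = 4392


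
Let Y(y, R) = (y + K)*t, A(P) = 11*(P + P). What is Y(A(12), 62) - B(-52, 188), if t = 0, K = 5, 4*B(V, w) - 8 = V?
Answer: 11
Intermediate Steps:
B(V, w) = 2 + V/4
A(P) = 22*P (A(P) = 11*(2*P) = 22*P)
Y(y, R) = 0 (Y(y, R) = (y + 5)*0 = (5 + y)*0 = 0)
Y(A(12), 62) - B(-52, 188) = 0 - (2 + (¼)*(-52)) = 0 - (2 - 13) = 0 - 1*(-11) = 0 + 11 = 11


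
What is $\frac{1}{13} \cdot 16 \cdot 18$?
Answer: $\frac{288}{13} \approx 22.154$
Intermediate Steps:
$\frac{1}{13} \cdot 16 \cdot 18 = \frac{16}{13} \cdot 18 = \frac{288}{13}$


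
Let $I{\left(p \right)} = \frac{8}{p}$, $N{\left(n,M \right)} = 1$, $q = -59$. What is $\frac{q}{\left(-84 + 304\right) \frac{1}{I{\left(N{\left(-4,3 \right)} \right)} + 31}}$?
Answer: $- \frac{2301}{220} \approx -10.459$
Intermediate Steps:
$\frac{q}{\left(-84 + 304\right) \frac{1}{I{\left(N{\left(-4,3 \right)} \right)} + 31}} = - \frac{59}{\left(-84 + 304\right) \frac{1}{\frac{8}{1} + 31}} = - \frac{59}{220 \frac{1}{8 \cdot 1 + 31}} = - \frac{59}{220 \frac{1}{8 + 31}} = - \frac{59}{220 \cdot \frac{1}{39}} = - \frac{59}{\frac{220}{39}} = \left(-59\right) \frac{39}{220} = - \frac{2301}{220}$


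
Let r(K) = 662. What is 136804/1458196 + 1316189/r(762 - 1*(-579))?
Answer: 479838024823/241331438 ≈ 1988.3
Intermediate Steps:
136804/1458196 + 1316189/r(762 - 1*(-579)) = 136804/1458196 + 1316189/662 = 136804*(1/1458196) + 1316189*(1/662) = 34201/364549 + 1316189/662 = 479838024823/241331438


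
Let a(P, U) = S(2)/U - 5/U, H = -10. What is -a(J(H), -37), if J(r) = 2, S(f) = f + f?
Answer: -1/37 ≈ -0.027027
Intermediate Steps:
S(f) = 2*f
a(P, U) = -1/U (a(P, U) = (2*2)/U - 5/U = 4/U - 5/U = -1/U)
-a(J(H), -37) = -(-1)/(-37) = -(-1)*(-1)/37 = -1*1/37 = -1/37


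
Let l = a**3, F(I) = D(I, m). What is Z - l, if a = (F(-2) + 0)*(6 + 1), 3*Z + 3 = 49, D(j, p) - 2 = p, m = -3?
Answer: 1075/3 ≈ 358.33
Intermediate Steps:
D(j, p) = 2 + p
Z = 46/3 (Z = -1 + (1/3)*49 = -1 + 49/3 = 46/3 ≈ 15.333)
F(I) = -1 (F(I) = 2 - 3 = -1)
a = -7 (a = (-1 + 0)*(6 + 1) = -1*7 = -7)
l = -343 (l = (-7)**3 = -343)
Z - l = 46/3 - 1*(-343) = 46/3 + 343 = 1075/3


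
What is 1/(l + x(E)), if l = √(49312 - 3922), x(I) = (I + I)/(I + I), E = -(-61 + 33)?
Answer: -1/45389 + √45390/45389 ≈ 0.0046718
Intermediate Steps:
E = 28 (E = -1*(-28) = 28)
x(I) = 1 (x(I) = (2*I)/((2*I)) = (2*I)*(1/(2*I)) = 1)
l = √45390 ≈ 213.05
1/(l + x(E)) = 1/(√45390 + 1) = 1/(1 + √45390)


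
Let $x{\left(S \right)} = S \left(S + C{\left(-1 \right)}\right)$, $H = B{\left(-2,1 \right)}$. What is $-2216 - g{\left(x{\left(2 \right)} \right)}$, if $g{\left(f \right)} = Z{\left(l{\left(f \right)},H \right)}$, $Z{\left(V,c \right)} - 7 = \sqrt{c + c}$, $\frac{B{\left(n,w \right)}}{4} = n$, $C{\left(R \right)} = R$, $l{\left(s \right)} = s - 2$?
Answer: $-2223 - 4 i \approx -2223.0 - 4.0 i$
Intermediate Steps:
$l{\left(s \right)} = -2 + s$
$B{\left(n,w \right)} = 4 n$
$H = -8$ ($H = 4 \left(-2\right) = -8$)
$x{\left(S \right)} = S \left(-1 + S\right)$ ($x{\left(S \right)} = S \left(S - 1\right) = S \left(-1 + S\right)$)
$Z{\left(V,c \right)} = 7 + \sqrt{2} \sqrt{c}$ ($Z{\left(V,c \right)} = 7 + \sqrt{c + c} = 7 + \sqrt{2 c} = 7 + \sqrt{2} \sqrt{c}$)
$g{\left(f \right)} = 7 + 4 i$ ($g{\left(f \right)} = 7 + \sqrt{2} \sqrt{-8} = 7 + \sqrt{2} \cdot 2 i \sqrt{2} = 7 + 4 i$)
$-2216 - g{\left(x{\left(2 \right)} \right)} = -2216 - \left(7 + 4 i\right) = -2223 - 4 i$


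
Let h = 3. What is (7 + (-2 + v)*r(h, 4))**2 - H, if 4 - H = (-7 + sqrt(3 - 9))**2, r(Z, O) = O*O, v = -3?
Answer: 5368 - 14*I*sqrt(6) ≈ 5368.0 - 34.293*I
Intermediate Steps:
r(Z, O) = O**2
H = 4 - (-7 + I*sqrt(6))**2 (H = 4 - (-7 + sqrt(3 - 9))**2 = 4 - (-7 + sqrt(-6))**2 = 4 - (-7 + I*sqrt(6))**2 ≈ -39.0 + 34.293*I)
(7 + (-2 + v)*r(h, 4))**2 - H = (7 + (-2 - 3)*4**2)**2 - (-39 + 14*I*sqrt(6)) = (7 - 5*16)**2 + (39 - 14*I*sqrt(6)) = (7 - 80)**2 + (39 - 14*I*sqrt(6)) = (-73)**2 + (39 - 14*I*sqrt(6)) = 5329 + (39 - 14*I*sqrt(6)) = 5368 - 14*I*sqrt(6)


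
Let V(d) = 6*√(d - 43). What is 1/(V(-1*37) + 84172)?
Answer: 21043/1771232116 - 3*I*√5/885616058 ≈ 1.188e-5 - 7.5746e-9*I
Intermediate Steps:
V(d) = 6*√(-43 + d)
1/(V(-1*37) + 84172) = 1/(6*√(-43 - 1*37) + 84172) = 1/(6*√(-43 - 37) + 84172) = 1/(6*√(-80) + 84172) = 1/(6*(4*I*√5) + 84172) = 1/(24*I*√5 + 84172) = 1/(84172 + 24*I*√5)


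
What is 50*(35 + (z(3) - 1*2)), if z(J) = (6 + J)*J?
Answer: 3000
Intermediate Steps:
z(J) = J*(6 + J)
50*(35 + (z(3) - 1*2)) = 50*(35 + (3*(6 + 3) - 1*2)) = 50*(35 + (3*9 - 2)) = 50*(35 + (27 - 2)) = 50*(35 + 25) = 50*60 = 3000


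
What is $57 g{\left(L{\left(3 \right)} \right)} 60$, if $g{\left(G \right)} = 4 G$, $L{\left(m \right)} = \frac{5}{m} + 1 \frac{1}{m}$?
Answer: $27360$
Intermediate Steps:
$L{\left(m \right)} = \frac{6}{m}$ ($L{\left(m \right)} = \frac{5}{m} + \frac{1}{m} = \frac{6}{m}$)
$57 g{\left(L{\left(3 \right)} \right)} 60 = 57 \cdot 4 \cdot \frac{6}{3} \cdot 60 = 57 \cdot 4 \cdot 6 \cdot \frac{1}{3} \cdot 60 = 57 \cdot 4 \cdot 2 \cdot 60 = 57 \cdot 8 \cdot 60 = 456 \cdot 60 = 27360$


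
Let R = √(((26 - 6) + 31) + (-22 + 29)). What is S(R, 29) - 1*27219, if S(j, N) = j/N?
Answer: -27219 + √58/29 ≈ -27219.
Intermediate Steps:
R = √58 (R = √((20 + 31) + 7) = √(51 + 7) = √58 ≈ 7.6158)
S(R, 29) - 1*27219 = √58/29 - 1*27219 = √58*(1/29) - 27219 = √58/29 - 27219 = -27219 + √58/29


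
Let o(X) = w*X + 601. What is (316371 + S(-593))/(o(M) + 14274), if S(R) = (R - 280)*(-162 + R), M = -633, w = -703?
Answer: 487743/229937 ≈ 2.1212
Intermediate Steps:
o(X) = 601 - 703*X (o(X) = -703*X + 601 = 601 - 703*X)
S(R) = (-280 + R)*(-162 + R)
(316371 + S(-593))/(o(M) + 14274) = (316371 + (45360 + (-593)**2 - 442*(-593)))/((601 - 703*(-633)) + 14274) = (316371 + (45360 + 351649 + 262106))/((601 + 444999) + 14274) = (316371 + 659115)/(445600 + 14274) = 975486/459874 = 975486*(1/459874) = 487743/229937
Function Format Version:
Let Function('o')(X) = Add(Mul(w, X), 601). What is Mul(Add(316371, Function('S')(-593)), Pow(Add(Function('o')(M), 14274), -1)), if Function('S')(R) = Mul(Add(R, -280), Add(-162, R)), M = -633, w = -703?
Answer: Rational(487743, 229937) ≈ 2.1212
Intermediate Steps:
Function('o')(X) = Add(601, Mul(-703, X)) (Function('o')(X) = Add(Mul(-703, X), 601) = Add(601, Mul(-703, X)))
Function('S')(R) = Mul(Add(-280, R), Add(-162, R))
Mul(Add(316371, Function('S')(-593)), Pow(Add(Function('o')(M), 14274), -1)) = Mul(Add(316371, Add(45360, Pow(-593, 2), Mul(-442, -593))), Pow(Add(Add(601, Mul(-703, -633)), 14274), -1)) = Mul(Add(316371, Add(45360, 351649, 262106)), Pow(Add(Add(601, 444999), 14274), -1)) = Mul(Add(316371, 659115), Pow(Add(445600, 14274), -1)) = Mul(975486, Pow(459874, -1)) = Mul(975486, Rational(1, 459874)) = Rational(487743, 229937)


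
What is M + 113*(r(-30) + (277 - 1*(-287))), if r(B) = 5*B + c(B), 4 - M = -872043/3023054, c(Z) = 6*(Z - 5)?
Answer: 69700405067/3023054 ≈ 23056.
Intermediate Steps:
c(Z) = -30 + 6*Z (c(Z) = 6*(-5 + Z) = -30 + 6*Z)
M = 12964259/3023054 (M = 4 - (-872043)/3023054 = 4 - 1*(-872043/3023054) = 4 + 872043/3023054 = 12964259/3023054 ≈ 4.2885)
r(B) = -30 + 11*B (r(B) = 5*B + (-30 + 6*B) = -30 + 11*B)
M + 113*(r(-30) + (277 - 1*(-287))) = 12964259/3023054 + 113*((-30 + 11*(-30)) + (277 - 1*(-287))) = 12964259/3023054 + 113*((-30 - 330) + (277 + 287)) = 12964259/3023054 + 113*(-360 + 564) = 12964259/3023054 + 113*204 = 12964259/3023054 + 23052 = 69700405067/3023054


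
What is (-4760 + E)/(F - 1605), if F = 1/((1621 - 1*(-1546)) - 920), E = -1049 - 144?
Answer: 13376391/3606434 ≈ 3.7090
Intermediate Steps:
E = -1193
F = 1/2247 (F = 1/((1621 + 1546) - 920) = 1/(3167 - 920) = 1/2247 ≈ 0.00044504)
(-4760 + E)/(F - 1605) = (-4760 - 1193)/(1/2247 - 1605) = -5953/(-3606434/2247) = -5953*(-2247/3606434) = 13376391/3606434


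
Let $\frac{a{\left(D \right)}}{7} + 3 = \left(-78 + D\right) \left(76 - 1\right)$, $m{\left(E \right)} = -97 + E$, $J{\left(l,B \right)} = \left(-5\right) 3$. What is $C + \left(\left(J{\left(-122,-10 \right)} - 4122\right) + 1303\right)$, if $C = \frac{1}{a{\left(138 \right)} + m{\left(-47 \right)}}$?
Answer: $- \frac{88803389}{31335} \approx -2834.0$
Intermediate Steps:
$J{\left(l,B \right)} = -15$
$a{\left(D \right)} = -40971 + 525 D$ ($a{\left(D \right)} = -21 + 7 \left(-78 + D\right) \left(76 - 1\right) = -21 + 7 \left(-78 + D\right) 75 = -21 + 7 \left(-5850 + 75 D\right) = -21 + \left(-40950 + 525 D\right) = -40971 + 525 D$)
$C = \frac{1}{31335}$ ($C = \frac{1}{\left(-40971 + 525 \cdot 138\right) - 144} = \frac{1}{\left(-40971 + 72450\right) - 144} = \frac{1}{31479 - 144} = \frac{1}{31335} \approx 3.1913 \cdot 10^{-5}$)
$C + \left(\left(J{\left(-122,-10 \right)} - 4122\right) + 1303\right) = \frac{1}{31335} + \left(\left(-15 - 4122\right) + 1303\right) = \frac{1}{31335} + \left(-4137 + 1303\right) = \frac{1}{31335} - 2834 = - \frac{88803389}{31335}$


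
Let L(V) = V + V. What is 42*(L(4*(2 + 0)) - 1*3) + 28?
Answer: 574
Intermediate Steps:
L(V) = 2*V
42*(L(4*(2 + 0)) - 1*3) + 28 = 42*(2*(4*(2 + 0)) - 1*3) + 28 = 42*(2*(4*2) - 3) + 28 = 42*(2*8 - 3) + 28 = 42*(16 - 3) + 28 = 42*13 + 28 = 546 + 28 = 574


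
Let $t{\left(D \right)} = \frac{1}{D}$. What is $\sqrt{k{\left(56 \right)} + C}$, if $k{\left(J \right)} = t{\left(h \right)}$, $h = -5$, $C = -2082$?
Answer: $\frac{i \sqrt{52055}}{5} \approx 45.631 i$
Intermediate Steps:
$k{\left(J \right)} = - \frac{1}{5}$ ($k{\left(J \right)} = \frac{1}{-5} = - \frac{1}{5}$)
$\sqrt{k{\left(56 \right)} + C} = \sqrt{- \frac{1}{5} - 2082} = \sqrt{- \frac{10411}{5}} = \frac{i \sqrt{52055}}{5}$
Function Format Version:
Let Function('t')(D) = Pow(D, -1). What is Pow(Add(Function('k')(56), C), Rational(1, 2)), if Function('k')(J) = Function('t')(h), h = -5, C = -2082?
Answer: Mul(Rational(1, 5), I, Pow(52055, Rational(1, 2))) ≈ Mul(45.631, I)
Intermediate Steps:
Function('k')(J) = Rational(-1, 5) (Function('k')(J) = Pow(-5, -1) = Rational(-1, 5))
Pow(Add(Function('k')(56), C), Rational(1, 2)) = Pow(Add(Rational(-1, 5), -2082), Rational(1, 2)) = Pow(Rational(-10411, 5), Rational(1, 2)) = Mul(Rational(1, 5), I, Pow(52055, Rational(1, 2)))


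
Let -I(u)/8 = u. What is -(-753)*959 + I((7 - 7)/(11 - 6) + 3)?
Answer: 722103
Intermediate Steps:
I(u) = -8*u
-(-753)*959 + I((7 - 7)/(11 - 6) + 3) = -(-753)*959 - 8*((7 - 7)/(11 - 6) + 3) = -753*(-959) - 8*(0/5 + 3) = 722127 - 8*(0*(1/5) + 3) = 722127 - 8*(0 + 3) = 722127 - 8*3 = 722127 - 24 = 722103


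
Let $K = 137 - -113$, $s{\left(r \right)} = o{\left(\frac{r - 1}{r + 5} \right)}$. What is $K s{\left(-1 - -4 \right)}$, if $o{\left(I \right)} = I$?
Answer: $\frac{125}{2} \approx 62.5$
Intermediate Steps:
$s{\left(r \right)} = \frac{-1 + r}{5 + r}$ ($s{\left(r \right)} = \frac{r - 1}{r + 5} = \frac{-1 + r}{5 + r}$)
$K = 250$ ($K = 137 + 113 = 250$)
$K s{\left(-1 - -4 \right)} = 250 \frac{-1 - -3}{5 - -3} = 250 \frac{-1 + \left(-1 + 4\right)}{5 + \left(-1 + 4\right)} = 250 \frac{-1 + 3}{5 + 3} = 250 \cdot \frac{1}{8} \cdot 2 = 250 \cdot \frac{1}{4} = \frac{125}{2}$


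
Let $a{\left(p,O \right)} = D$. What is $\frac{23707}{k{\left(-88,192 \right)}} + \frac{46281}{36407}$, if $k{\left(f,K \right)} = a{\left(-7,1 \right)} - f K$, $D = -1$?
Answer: $\frac{1645018244}{615096265} \approx 2.6744$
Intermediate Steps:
$a{\left(p,O \right)} = -1$
$k{\left(f,K \right)} = -1 - K f$ ($k{\left(f,K \right)} = -1 - f K = -1 - K f$)
$\frac{23707}{k{\left(-88,192 \right)}} + \frac{46281}{36407} = \frac{23707}{-1 - 192 \left(-88\right)} + \frac{46281}{36407} = \frac{23707}{-1 + 16896} + 46281 \cdot \frac{1}{36407} = \frac{23707}{16895} + \frac{46281}{36407} = \frac{1645018244}{615096265}$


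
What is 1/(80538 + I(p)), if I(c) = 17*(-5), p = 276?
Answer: 1/80453 ≈ 1.2430e-5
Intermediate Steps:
I(c) = -85
1/(80538 + I(p)) = 1/(80538 - 85) = 1/80453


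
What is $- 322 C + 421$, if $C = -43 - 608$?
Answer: $210043$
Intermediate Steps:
$C = -651$ ($C = -43 - 608 = -651$)
$- 322 C + 421 = \left(-322\right) \left(-651\right) + 421 = 209622 + 421 = 210043$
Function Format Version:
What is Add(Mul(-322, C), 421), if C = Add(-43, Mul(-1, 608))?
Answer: 210043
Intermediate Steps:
C = -651 (C = Add(-43, -608) = -651)
Add(Mul(-322, C), 421) = Add(Mul(-322, -651), 421) = Add(209622, 421) = 210043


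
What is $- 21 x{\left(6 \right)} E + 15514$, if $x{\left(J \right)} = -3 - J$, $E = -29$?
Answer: $10033$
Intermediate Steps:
$- 21 x{\left(6 \right)} E + 15514 = - 21 \left(-3 - 6\right) \left(-29\right) + 15514 = \left(-21\right) \left(-9\right) \left(-29\right) + 15514 = 189 \left(-29\right) + 15514 = -5481 + 15514 = 10033$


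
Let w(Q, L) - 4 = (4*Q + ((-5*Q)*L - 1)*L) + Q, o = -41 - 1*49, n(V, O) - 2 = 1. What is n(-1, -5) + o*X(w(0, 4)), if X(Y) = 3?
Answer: -267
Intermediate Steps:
n(V, O) = 3 (n(V, O) = 2 + 1 = 3)
o = -90 (o = -41 - 49 = -90)
w(Q, L) = 4 + 5*Q + L*(-1 - 5*L*Q) (w(Q, L) = 4 + ((4*Q + ((-5*Q)*L - 1)*L) + Q) = 4 + ((4*Q + (-5*L*Q - 1)*L) + Q) = 4 + ((4*Q + (-1 - 5*L*Q)*L) + Q) = 4 + ((4*Q + L*(-1 - 5*L*Q)) + Q) = 4 + (5*Q + L*(-1 - 5*L*Q)) = 4 + 5*Q + L*(-1 - 5*L*Q))
n(-1, -5) + o*X(w(0, 4)) = 3 - 90*3 = 3 - 270 = -267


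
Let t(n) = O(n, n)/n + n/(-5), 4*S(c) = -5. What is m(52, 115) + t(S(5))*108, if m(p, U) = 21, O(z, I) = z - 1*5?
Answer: 588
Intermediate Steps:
S(c) = -5/4 (S(c) = (1/4)*(-5) = -5/4)
O(z, I) = -5 + z (O(z, I) = z - 5 = -5 + z)
t(n) = -n/5 + (-5 + n)/n (t(n) = (-5 + n)/n + n/(-5) = (-5 + n)/n + n*(-1/5) = (-5 + n)/n - n/5 = -n/5 + (-5 + n)/n)
m(52, 115) + t(S(5))*108 = 21 + (1 - 5/(-5/4) - 1/5*(-5/4))*108 = 21 + (1 - 5*(-4/5) + 1/4)*108 = 21 + (1 + 4 + 1/4)*108 = 21 + (21/4)*108 = 21 + 567 = 588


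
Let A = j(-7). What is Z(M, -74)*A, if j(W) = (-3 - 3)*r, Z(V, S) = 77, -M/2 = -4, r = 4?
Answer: -1848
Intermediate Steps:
M = 8 (M = -2*(-4) = 8)
j(W) = -24 (j(W) = (-3 - 3)*4 = -6*4 = -24)
A = -24
Z(M, -74)*A = 77*(-24) = -1848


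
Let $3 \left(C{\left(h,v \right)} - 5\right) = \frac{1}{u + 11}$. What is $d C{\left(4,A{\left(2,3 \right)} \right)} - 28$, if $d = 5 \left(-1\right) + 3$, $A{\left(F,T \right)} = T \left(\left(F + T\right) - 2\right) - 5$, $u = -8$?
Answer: $- \frac{344}{9} \approx -38.222$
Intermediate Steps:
$A{\left(F,T \right)} = -5 + T \left(-2 + F + T\right)$ ($A{\left(F,T \right)} = T \left(-2 + F + T\right) - 5 = -5 + T \left(-2 + F + T\right)$)
$d = -2$ ($d = -5 + 3 = -2$)
$C{\left(h,v \right)} = \frac{46}{9}$ ($C{\left(h,v \right)} = 5 + \frac{1}{3 \left(-8 + 11\right)} = 5 + \frac{1}{3 \cdot 3} = 5 + \frac{1}{3} \cdot \frac{1}{3} = 5 + \frac{1}{9} = \frac{46}{9}$)
$d C{\left(4,A{\left(2,3 \right)} \right)} - 28 = \left(-2\right) \frac{46}{9} - 28 = - \frac{92}{9} - 28 = - \frac{344}{9}$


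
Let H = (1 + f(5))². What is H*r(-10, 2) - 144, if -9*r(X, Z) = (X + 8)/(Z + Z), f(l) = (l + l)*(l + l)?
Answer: 7609/18 ≈ 422.72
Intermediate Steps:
f(l) = 4*l² (f(l) = (2*l)*(2*l) = 4*l²)
r(X, Z) = -(8 + X)/(18*Z) (r(X, Z) = -(X + 8)/(9*(Z + Z)) = -(8 + X)/(9*(2*Z)) = -(8 + X)*1/(2*Z)/9 = -(8 + X)/(18*Z))
H = 10201 (H = (1 + 4*5²)² = (1 + 4*25)² = (1 + 100)² = 101² = 10201)
H*r(-10, 2) - 144 = 10201*((1/18)*(-8 - 1*(-10))/2) - 144 = 10201*((1/18)*(½)*(-8 + 10)) - 144 = 10201*((1/18)*(½)*2) - 144 = 10201*(1/18) - 144 = 10201/18 - 144 = 7609/18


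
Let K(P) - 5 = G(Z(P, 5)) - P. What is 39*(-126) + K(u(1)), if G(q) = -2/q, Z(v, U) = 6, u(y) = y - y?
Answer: -14728/3 ≈ -4909.3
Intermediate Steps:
u(y) = 0
K(P) = 14/3 - P (K(P) = 5 + (-2/6 - P) = 5 + (-2*1/6 - P) = 5 + (-1/3 - P) = 14/3 - P)
39*(-126) + K(u(1)) = 39*(-126) + (14/3 - 1*0) = -4914 + (14/3 + 0) = -4914 + 14/3 = -14728/3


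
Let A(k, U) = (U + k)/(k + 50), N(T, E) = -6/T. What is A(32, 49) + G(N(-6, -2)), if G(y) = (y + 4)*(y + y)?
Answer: 901/82 ≈ 10.988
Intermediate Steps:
G(y) = 2*y*(4 + y) (G(y) = (4 + y)*(2*y) = 2*y*(4 + y))
A(k, U) = (U + k)/(50 + k)
A(32, 49) + G(N(-6, -2)) = (49 + 32)/(50 + 32) + 2*(-6/(-6))*(4 - 6/(-6)) = 81/82 + 2*(-6*(-⅙))*(4 - 6*(-⅙)) = (1/82)*81 + 2*1*(4 + 1) = 81/82 + 2*1*5 = 81/82 + 10 = 901/82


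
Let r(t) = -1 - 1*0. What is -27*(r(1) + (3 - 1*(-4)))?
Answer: -162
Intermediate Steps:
r(t) = -1 (r(t) = -1 + 0 = -1)
-27*(r(1) + (3 - 1*(-4))) = -27*(-1 + (3 - 1*(-4))) = -27*(-1 + (3 + 4)) = -27*(-1 + 7) = -27*6 = -162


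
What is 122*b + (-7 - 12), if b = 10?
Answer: 1201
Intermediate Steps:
122*b + (-7 - 12) = 122*10 + (-7 - 12) = 1220 - 19 = 1201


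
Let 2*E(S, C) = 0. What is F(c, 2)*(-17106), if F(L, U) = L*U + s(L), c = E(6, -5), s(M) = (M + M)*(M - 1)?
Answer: 0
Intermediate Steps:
E(S, C) = 0 (E(S, C) = (1/2)*0 = 0)
s(M) = 2*M*(-1 + M) (s(M) = (2*M)*(-1 + M) = 2*M*(-1 + M))
c = 0
F(L, U) = L*U + 2*L*(-1 + L)
F(c, 2)*(-17106) = (0*(-2 + 2 + 2*0))*(-17106) = (0*(-2 + 2 + 0))*(-17106) = (0*0)*(-17106) = 0*(-17106) = 0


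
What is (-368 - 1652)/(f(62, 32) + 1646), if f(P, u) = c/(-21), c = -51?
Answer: -14140/11539 ≈ -1.2254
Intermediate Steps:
f(P, u) = 17/7 (f(P, u) = -51/(-21) = -51*(-1/21) = 17/7)
(-368 - 1652)/(f(62, 32) + 1646) = (-368 - 1652)/(17/7 + 1646) = -2020/11539/7 = -2020*7/11539 = -14140/11539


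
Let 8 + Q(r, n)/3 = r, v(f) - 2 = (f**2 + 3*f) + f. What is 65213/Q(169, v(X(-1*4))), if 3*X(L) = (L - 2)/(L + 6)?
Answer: 65213/483 ≈ 135.02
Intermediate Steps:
X(L) = (-2 + L)/(3*(6 + L)) (X(L) = ((L - 2)/(L + 6))/3 = ((-2 + L)/(6 + L))/3 = (-2 + L)/(3*(6 + L)))
v(f) = 2 + f**2 + 4*f (v(f) = 2 + ((f**2 + 3*f) + f) = 2 + (f**2 + 4*f) = 2 + f**2 + 4*f)
Q(r, n) = -24 + 3*r
65213/Q(169, v(X(-1*4))) = 65213/(-24 + 3*169) = 65213/(-24 + 507) = 65213/483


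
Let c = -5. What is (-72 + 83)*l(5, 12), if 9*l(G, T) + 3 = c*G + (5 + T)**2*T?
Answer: 37840/9 ≈ 4204.4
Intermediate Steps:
l(G, T) = -1/3 - 5*G/9 + T*(5 + T)**2/9 (l(G, T) = -1/3 + (-5*G + (5 + T)**2*T)/9 = -1/3 + (-5*G + T*(5 + T)**2)/9 = -1/3 + (-5*G/9 + T*(5 + T)**2/9) = -1/3 - 5*G/9 + T*(5 + T)**2/9)
(-72 + 83)*l(5, 12) = (-72 + 83)*(-1/3 - 5/9*5 + (1/9)*12*(5 + 12)**2) = 11*(-1/3 - 25/9 + (1/9)*12*17**2) = 11*(-1/3 - 25/9 + (1/9)*12*289) = 11*(-1/3 - 25/9 + 1156/3) = 11*(3440/9) = 37840/9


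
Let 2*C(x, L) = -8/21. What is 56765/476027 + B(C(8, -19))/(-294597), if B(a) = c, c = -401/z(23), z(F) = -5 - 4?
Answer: 150314301518/1262125135071 ≈ 0.11910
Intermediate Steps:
z(F) = -9
C(x, L) = -4/21 (C(x, L) = (-8/21)/2 = (-8*1/21)/2 = (½)*(-8/21) = -4/21)
c = 401/9 (c = -401/(-9) = -401*(-⅑) = 401/9 ≈ 44.556)
B(a) = 401/9
56765/476027 + B(C(8, -19))/(-294597) = 56765/476027 + (401/9)/(-294597) = 56765*(1/476027) + (401/9)*(-1/294597) = 56765/476027 - 401/2651373 = 150314301518/1262125135071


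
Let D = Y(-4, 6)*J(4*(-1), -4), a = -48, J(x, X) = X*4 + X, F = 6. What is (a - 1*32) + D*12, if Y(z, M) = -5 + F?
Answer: -320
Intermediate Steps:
J(x, X) = 5*X (J(x, X) = 4*X + X = 5*X)
Y(z, M) = 1 (Y(z, M) = -5 + 6 = 1)
D = -20 (D = 1*(5*(-4)) = 1*(-20) = -20)
(a - 1*32) + D*12 = (-48 - 1*32) - 20*12 = (-48 - 32) - 240 = -80 - 240 = -320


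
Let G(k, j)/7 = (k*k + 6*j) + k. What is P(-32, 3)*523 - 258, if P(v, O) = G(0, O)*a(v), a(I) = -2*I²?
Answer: -134959362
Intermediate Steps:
G(k, j) = 7*k + 7*k² + 42*j (G(k, j) = 7*((k*k + 6*j) + k) = 7*((k² + 6*j) + k) = 7*(k + k² + 6*j) = 7*k + 7*k² + 42*j)
P(v, O) = -84*O*v² (P(v, O) = (7*0 + 7*0² + 42*O)*(-2*v²) = (0 + 7*0 + 42*O)*(-2*v²) = (0 + 0 + 42*O)*(-2*v²) = (42*O)*(-2*v²) = -84*O*v²)
P(-32, 3)*523 - 258 = -84*3*(-32)²*523 - 258 = -84*3*1024*523 - 258 = -258048*523 - 258 = -134959104 - 258 = -134959362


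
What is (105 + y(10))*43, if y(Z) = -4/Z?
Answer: 22489/5 ≈ 4497.8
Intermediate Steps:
(105 + y(10))*43 = (105 - 4/10)*43 = (105 - 4*1/10)*43 = (105 - 2/5)*43 = (523/5)*43 = 22489/5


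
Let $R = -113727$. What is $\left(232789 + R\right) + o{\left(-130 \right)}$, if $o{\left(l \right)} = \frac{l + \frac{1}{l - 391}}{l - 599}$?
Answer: $\frac{15073628963}{126603} \approx 1.1906 \cdot 10^{5}$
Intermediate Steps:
$o{\left(l \right)} = \frac{l + \frac{1}{-391 + l}}{-599 + l}$
$\left(232789 + R\right) + o{\left(-130 \right)} = \left(232789 - 113727\right) + \frac{1 + \left(-130\right)^{2} - -50830}{234209 + \left(-130\right)^{2} - -128700} = 119062 + \frac{1 + 16900 + 50830}{234209 + 16900 + 128700} = 119062 + \frac{1}{379809} \cdot 67731 = 119062 + \frac{22577}{126603} = \frac{15073628963}{126603}$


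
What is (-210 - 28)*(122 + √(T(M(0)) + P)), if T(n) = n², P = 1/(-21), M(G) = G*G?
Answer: -29036 - 34*I*√21/3 ≈ -29036.0 - 51.936*I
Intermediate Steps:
M(G) = G²
P = -1/21 ≈ -0.047619
(-210 - 28)*(122 + √(T(M(0)) + P)) = (-210 - 28)*(122 + √((0²)² - 1/21)) = -238*(122 + √(0² - 1/21)) = -238*(122 + √(0 - 1/21)) = -238*(122 + √(-1/21)) = -238*(122 + I*√21/21) = -29036 - 34*I*√21/3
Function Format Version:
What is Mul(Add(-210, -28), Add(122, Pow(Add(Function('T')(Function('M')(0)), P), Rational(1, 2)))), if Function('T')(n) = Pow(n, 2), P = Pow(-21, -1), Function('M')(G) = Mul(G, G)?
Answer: Add(-29036, Mul(Rational(-34, 3), I, Pow(21, Rational(1, 2)))) ≈ Add(-29036., Mul(-51.936, I))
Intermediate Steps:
Function('M')(G) = Pow(G, 2)
P = Rational(-1, 21) ≈ -0.047619
Mul(Add(-210, -28), Add(122, Pow(Add(Function('T')(Function('M')(0)), P), Rational(1, 2)))) = Mul(Add(-210, -28), Add(122, Pow(Add(Pow(Pow(0, 2), 2), Rational(-1, 21)), Rational(1, 2)))) = Mul(-238, Add(122, Pow(Add(Pow(0, 2), Rational(-1, 21)), Rational(1, 2)))) = Mul(-238, Add(122, Pow(Add(0, Rational(-1, 21)), Rational(1, 2)))) = Mul(-238, Add(122, Pow(Rational(-1, 21), Rational(1, 2)))) = Mul(-238, Add(122, Mul(Rational(1, 21), I, Pow(21, Rational(1, 2))))) = Add(-29036, Mul(Rational(-34, 3), I, Pow(21, Rational(1, 2))))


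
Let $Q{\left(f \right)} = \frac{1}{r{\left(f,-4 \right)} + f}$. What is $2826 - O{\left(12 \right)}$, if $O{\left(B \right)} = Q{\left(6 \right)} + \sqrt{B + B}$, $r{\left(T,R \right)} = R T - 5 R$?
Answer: $\frac{5651}{2} - 2 \sqrt{6} \approx 2820.6$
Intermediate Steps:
$r{\left(T,R \right)} = - 5 R + R T$
$Q{\left(f \right)} = \frac{1}{20 - 3 f}$ ($Q{\left(f \right)} = \frac{1}{- 4 \left(-5 + f\right) + f} = \frac{1}{\left(20 - 4 f\right) + f} = \frac{1}{20 - 3 f}$)
$O{\left(B \right)} = \frac{1}{2} + \sqrt{2} \sqrt{B}$ ($O{\left(B \right)} = \frac{1}{20 - 18} + \sqrt{B + B} = \frac{1}{20 - 18} + \sqrt{2 B} = \frac{1}{2} + \sqrt{2} \sqrt{B}$)
$2826 - O{\left(12 \right)} = 2826 - \left(\frac{1}{2} + \sqrt{2} \sqrt{12}\right) = 2826 - \left(\frac{1}{2} + \sqrt{2} \cdot 2 \sqrt{3}\right) = 2826 - \left(\frac{1}{2} + 2 \sqrt{6}\right) = \frac{5651}{2} - 2 \sqrt{6}$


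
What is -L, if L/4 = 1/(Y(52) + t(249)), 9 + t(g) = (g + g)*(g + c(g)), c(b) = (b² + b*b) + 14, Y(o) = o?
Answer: -4/61884013 ≈ -6.4637e-8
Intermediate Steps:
c(b) = 14 + 2*b² (c(b) = (b² + b²) + 14 = 2*b² + 14 = 14 + 2*b²)
t(g) = -9 + 2*g*(14 + g + 2*g²) (t(g) = -9 + (g + g)*(g + (14 + 2*g²)) = -9 + (2*g)*(14 + g + 2*g²) = -9 + 2*g*(14 + g + 2*g²))
L = 4/61884013 (L = 4/(52 + (-9 + 2*249² + 4*249*(7 + 249²))) = 4/(52 + (-9 + 2*62001 + 4*249*(7 + 62001))) = 4/(52 + (-9 + 124002 + 4*249*62008)) = 4/(52 + (-9 + 124002 + 61759968)) = 4/(52 + 61883961) = 4/61884013 ≈ 6.4637e-8)
-L = -1*4/61884013 = -4/61884013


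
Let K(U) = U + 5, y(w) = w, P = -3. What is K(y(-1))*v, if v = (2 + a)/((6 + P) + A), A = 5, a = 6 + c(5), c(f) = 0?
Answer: 4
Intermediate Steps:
a = 6 (a = 6 + 0 = 6)
K(U) = 5 + U
v = 1 (v = (2 + 6)/((6 - 3) + 5) = 8/(3 + 5) = 8/8 = 8*(⅛) = 1)
K(y(-1))*v = (5 - 1)*1 = 4*1 = 4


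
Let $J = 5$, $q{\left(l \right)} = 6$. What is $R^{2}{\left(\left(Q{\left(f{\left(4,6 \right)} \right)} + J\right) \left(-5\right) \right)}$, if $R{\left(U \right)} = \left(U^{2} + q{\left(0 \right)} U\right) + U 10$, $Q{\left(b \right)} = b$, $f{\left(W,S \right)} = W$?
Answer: $1703025$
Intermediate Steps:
$R{\left(U \right)} = U^{2} + 16 U$ ($R{\left(U \right)} = \left(U^{2} + 6 U\right) + U 10 = \left(U^{2} + 6 U\right) + 10 U = U^{2} + 16 U$)
$R^{2}{\left(\left(Q{\left(f{\left(4,6 \right)} \right)} + J\right) \left(-5\right) \right)} = \left(\left(4 + 5\right) \left(-5\right) \left(16 + \left(4 + 5\right) \left(-5\right)\right)\right)^{2} = \left(9 \left(-5\right) \left(16 + 9 \left(-5\right)\right)\right)^{2} = \left(- 45 \left(16 - 45\right)\right)^{2} = \left(\left(-45\right) \left(-29\right)\right)^{2} = 1305^{2} = 1703025$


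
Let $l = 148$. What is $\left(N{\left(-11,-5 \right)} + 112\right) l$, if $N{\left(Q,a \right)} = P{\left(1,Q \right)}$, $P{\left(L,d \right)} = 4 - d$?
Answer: $18796$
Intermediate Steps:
$N{\left(Q,a \right)} = 4 - Q$
$\left(N{\left(-11,-5 \right)} + 112\right) l = \left(\left(4 - -11\right) + 112\right) 148 = \left(\left(4 + 11\right) + 112\right) 148 = \left(15 + 112\right) 148 = 127 \cdot 148 = 18796$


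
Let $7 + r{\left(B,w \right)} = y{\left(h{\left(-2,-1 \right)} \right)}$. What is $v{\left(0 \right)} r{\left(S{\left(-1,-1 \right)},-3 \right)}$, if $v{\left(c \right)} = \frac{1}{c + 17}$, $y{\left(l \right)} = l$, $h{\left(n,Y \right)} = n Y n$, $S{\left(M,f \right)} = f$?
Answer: $- \frac{11}{17} \approx -0.64706$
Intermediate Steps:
$h{\left(n,Y \right)} = Y n^{2}$ ($h{\left(n,Y \right)} = Y n n = Y n^{2}$)
$r{\left(B,w \right)} = -11$ ($r{\left(B,w \right)} = -7 - \left(-2\right)^{2} = -7 - 4 = -11$)
$v{\left(c \right)} = \frac{1}{17 + c}$
$v{\left(0 \right)} r{\left(S{\left(-1,-1 \right)},-3 \right)} = \frac{1}{17 + 0} \left(-11\right) = \frac{1}{17} \left(-11\right) = - \frac{11}{17}$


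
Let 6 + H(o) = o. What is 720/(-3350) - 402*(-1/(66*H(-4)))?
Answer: -6073/7370 ≈ -0.82402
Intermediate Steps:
H(o) = -6 + o
720/(-3350) - 402*(-1/(66*H(-4))) = 720/(-3350) - 402*(-1/(66*(-6 - 4))) = 720*(-1/3350) - 402/(-10*11*(-6)) = -72/335 - 402/((-110*(-6))) = -72/335 - 402/660 = -72/335 - 402*1/660 = -72/335 - 67/110 = -6073/7370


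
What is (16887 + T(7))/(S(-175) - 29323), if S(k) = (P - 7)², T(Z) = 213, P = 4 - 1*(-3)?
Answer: -17100/29323 ≈ -0.58316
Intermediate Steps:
P = 7 (P = 4 + 3 = 7)
S(k) = 0 (S(k) = (7 - 7)² = 0² = 0)
(16887 + T(7))/(S(-175) - 29323) = (16887 + 213)/(0 - 29323) = 17100/(-29323) = 17100*(-1/29323) = -17100/29323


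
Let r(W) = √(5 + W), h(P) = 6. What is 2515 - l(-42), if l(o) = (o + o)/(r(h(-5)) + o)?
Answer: 4405267/1753 - 84*√11/1753 ≈ 2512.8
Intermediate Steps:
l(o) = 2*o/(o + √11) (l(o) = (o + o)/(√(5 + 6) + o) = (2*o)/(√11 + o) = (2*o)/(o + √11) = 2*o/(o + √11))
2515 - l(-42) = 2515 - 2*(-42)/(-42 + √11) = 2515 - (-84)/(-42 + √11) = 2515 + 84/(-42 + √11)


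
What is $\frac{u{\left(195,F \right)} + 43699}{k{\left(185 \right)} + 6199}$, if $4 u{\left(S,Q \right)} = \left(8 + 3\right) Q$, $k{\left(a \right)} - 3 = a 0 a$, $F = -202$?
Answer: $\frac{86287}{12404} \approx 6.9564$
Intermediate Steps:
$k{\left(a \right)} = 3$ ($k{\left(a \right)} = 3 + a 0 a = 3 + 0 a = 3 + 0 = 3$)
$u{\left(S,Q \right)} = \frac{11 Q}{4}$ ($u{\left(S,Q \right)} = \frac{\left(8 + 3\right) Q}{4} = \frac{11 Q}{4}$)
$\frac{u{\left(195,F \right)} + 43699}{k{\left(185 \right)} + 6199} = \frac{\frac{11}{4} \left(-202\right) + 43699}{3 + 6199} = \frac{- \frac{1111}{2} + 43699}{6202} = \frac{86287}{2} \cdot \frac{1}{6202} = \frac{86287}{12404}$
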